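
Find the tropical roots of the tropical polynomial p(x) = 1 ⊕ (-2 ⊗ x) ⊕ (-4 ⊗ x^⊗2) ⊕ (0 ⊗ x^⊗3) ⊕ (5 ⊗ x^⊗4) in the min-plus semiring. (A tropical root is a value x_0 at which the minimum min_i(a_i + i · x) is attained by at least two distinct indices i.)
Roots: {-5, -4, 2, 3}

Each tropical root is a break point of the lower envelope of the lines y = a_i + i · x (there are 5 lines, with slopes 0, 1, ..., 4). Only the lines that attain the minimum somewhere contribute to roots; other lines are dominated. Here the surviving (envelope) indices are i = 4, i = 3, i = 2, i = 1, i = 0.
Intersections between consecutive envelope lines give the roots: for adjacent envelope indices i < j the intersection is x = (a_i − a_j) / (j − i). Reading off the sorted break points: {-5, -4, 2, 3}.
Verification: at each break x_0, at least two indices attain the minimum of min_i(a_i + i · x_0).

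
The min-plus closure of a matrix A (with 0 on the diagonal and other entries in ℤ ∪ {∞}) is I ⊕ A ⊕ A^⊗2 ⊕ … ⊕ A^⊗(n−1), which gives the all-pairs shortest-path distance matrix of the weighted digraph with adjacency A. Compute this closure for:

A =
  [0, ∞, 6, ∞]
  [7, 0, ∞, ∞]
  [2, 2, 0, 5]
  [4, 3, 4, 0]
Closure =
  [0, 8, 6, 11]
  [7, 0, 13, 18]
  [2, 2, 0, 5]
  [4, 3, 4, 0]

This is the Floyd-Warshall all-pairs shortest-path computation. For each intermediate vertex k = 0, 1, …, 3, update dist[i][j] ← min(dist[i][j], dist[i][k] + dist[k][j]). The final matrix gives, for each (i, j), the minimum total weight of any directed path from i to j (possibly empty when i = j).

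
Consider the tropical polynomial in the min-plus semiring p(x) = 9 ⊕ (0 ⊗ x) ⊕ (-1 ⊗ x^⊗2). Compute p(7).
p(7) = 7

A tropical monomial a ⊗ x^⊗i evaluates to a + i · x. Evaluating each term at x = 7:
  Term 0 contributes 9 + 0 · 7 = 9
  Term 1 contributes 0 + 1 · 7 = 7
  Term 2 contributes -1 + 2 · 7 = 13
p(7) = ⊕ of these = min[9, 7, 13] = 7.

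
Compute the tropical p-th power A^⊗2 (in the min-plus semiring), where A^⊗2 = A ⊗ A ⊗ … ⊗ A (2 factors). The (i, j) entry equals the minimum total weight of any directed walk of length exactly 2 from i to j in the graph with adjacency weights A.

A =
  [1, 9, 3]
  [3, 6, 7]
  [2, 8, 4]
A^⊗2 =
  [2, 10, 4]
  [4, 12, 6]
  [3, 11, 5]

Each entry (A^⊗2)_ij equals the minimum over all length-2 walks i = v_0 → v_1 → … → v_2 = j of Σ_t A[v_t][v_{t+1}]. For example, for (i, j) = (0, 2) we minimise over 3 possible intermediate vertex sequences; the minimum is 4, attained along the walk 0 → 0 → 2.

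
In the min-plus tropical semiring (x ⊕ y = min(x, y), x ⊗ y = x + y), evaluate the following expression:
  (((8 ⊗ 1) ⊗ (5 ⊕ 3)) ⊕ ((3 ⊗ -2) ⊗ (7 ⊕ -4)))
(((8 ⊗ 1) ⊗ (5 ⊕ 3)) ⊕ ((3 ⊗ -2) ⊗ (7 ⊕ -4))) = -3

Expand innermost to outermost. Recall ⊕ takes the minimum of its arguments and ⊗ takes their sum. Working out the expression (((8 ⊗ 1) ⊗ (5 ⊕ 3)) ⊕ ((3 ⊗ -2) ⊗ (7 ⊕ -4))) gives -3.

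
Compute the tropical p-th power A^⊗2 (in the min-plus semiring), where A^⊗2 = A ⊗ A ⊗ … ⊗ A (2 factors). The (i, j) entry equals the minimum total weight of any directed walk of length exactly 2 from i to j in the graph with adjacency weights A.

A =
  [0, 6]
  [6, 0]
A^⊗2 =
  [0, 6]
  [6, 0]

Each entry (A^⊗2)_ij equals the minimum over all length-2 walks i = v_0 → v_1 → … → v_2 = j of Σ_t A[v_t][v_{t+1}]. For example, for (i, j) = (0, 1) we minimise over 2 possible intermediate vertex sequences; the minimum is 6, attained along the walk 0 → 0 → 1.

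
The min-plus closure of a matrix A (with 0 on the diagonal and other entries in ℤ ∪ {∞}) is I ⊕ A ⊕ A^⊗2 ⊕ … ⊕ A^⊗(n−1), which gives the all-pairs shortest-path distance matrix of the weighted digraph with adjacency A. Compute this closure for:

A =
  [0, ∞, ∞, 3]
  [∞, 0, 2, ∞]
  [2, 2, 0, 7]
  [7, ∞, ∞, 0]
Closure =
  [0, ∞, ∞, 3]
  [4, 0, 2, 7]
  [2, 2, 0, 5]
  [7, ∞, ∞, 0]

This is the Floyd-Warshall all-pairs shortest-path computation. For each intermediate vertex k = 0, 1, …, 3, update dist[i][j] ← min(dist[i][j], dist[i][k] + dist[k][j]). The final matrix gives, for each (i, j), the minimum total weight of any directed path from i to j (possibly empty when i = j).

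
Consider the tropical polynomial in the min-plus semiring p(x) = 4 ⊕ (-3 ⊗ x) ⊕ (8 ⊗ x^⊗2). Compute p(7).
p(7) = 4

A tropical monomial a ⊗ x^⊗i evaluates to a + i · x. Evaluating each term at x = 7:
  Term 0 contributes 4 + 0 · 7 = 4
  Term 1 contributes -3 + 1 · 7 = 4
  Term 2 contributes 8 + 2 · 7 = 22
p(7) = ⊕ of these = min[4, 4, 22] = 4.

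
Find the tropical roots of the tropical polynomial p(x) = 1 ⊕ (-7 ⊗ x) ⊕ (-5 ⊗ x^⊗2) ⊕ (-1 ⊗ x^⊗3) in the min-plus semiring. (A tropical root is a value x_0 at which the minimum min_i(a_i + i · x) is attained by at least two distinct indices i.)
Roots: {-4, -2, 8}

Each tropical root is a break point of the lower envelope of the lines y = a_i + i · x (there are 4 lines, with slopes 0, 1, ..., 3). Only the lines that attain the minimum somewhere contribute to roots; other lines are dominated. Here the surviving (envelope) indices are i = 3, i = 2, i = 1, i = 0.
Intersections between consecutive envelope lines give the roots: for adjacent envelope indices i < j the intersection is x = (a_i − a_j) / (j − i). Reading off the sorted break points: {-4, -2, 8}.
Verification: at each break x_0, at least two indices attain the minimum of min_i(a_i + i · x_0).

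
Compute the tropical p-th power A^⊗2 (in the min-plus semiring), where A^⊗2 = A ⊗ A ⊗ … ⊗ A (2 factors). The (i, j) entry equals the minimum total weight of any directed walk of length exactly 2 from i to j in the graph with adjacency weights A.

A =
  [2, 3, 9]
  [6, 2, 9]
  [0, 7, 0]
A^⊗2 =
  [4, 5, 9]
  [8, 4, 9]
  [0, 3, 0]

Each entry (A^⊗2)_ij equals the minimum over all length-2 walks i = v_0 → v_1 → … → v_2 = j of Σ_t A[v_t][v_{t+1}]. For example, for (i, j) = (0, 2) we minimise over 3 possible intermediate vertex sequences; the minimum is 9, attained along the walk 0 → 2 → 2.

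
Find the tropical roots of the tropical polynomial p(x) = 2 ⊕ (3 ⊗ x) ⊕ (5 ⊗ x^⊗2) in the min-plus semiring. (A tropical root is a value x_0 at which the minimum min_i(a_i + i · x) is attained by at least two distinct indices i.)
Roots: {-2, -1}

Each tropical root is a break point of the lower envelope of the lines y = a_i + i · x (there are 3 lines, with slopes 0, 1, ..., 2). Only the lines that attain the minimum somewhere contribute to roots; other lines are dominated. Here the surviving (envelope) indices are i = 2, i = 1, i = 0.
Intersections between consecutive envelope lines give the roots: for adjacent envelope indices i < j the intersection is x = (a_i − a_j) / (j − i). Reading off the sorted break points: {-2, -1}.
Verification: at each break x_0, at least two indices attain the minimum of min_i(a_i + i · x_0).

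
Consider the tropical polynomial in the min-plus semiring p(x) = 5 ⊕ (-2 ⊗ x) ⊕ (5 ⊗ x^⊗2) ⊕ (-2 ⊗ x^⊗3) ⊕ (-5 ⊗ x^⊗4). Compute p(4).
p(4) = 2

A tropical monomial a ⊗ x^⊗i evaluates to a + i · x. Evaluating each term at x = 4:
  Term 0 contributes 5 + 0 · 4 = 5
  Term 1 contributes -2 + 1 · 4 = 2
  Term 2 contributes 5 + 2 · 4 = 13
  Term 3 contributes -2 + 3 · 4 = 10
  Term 4 contributes -5 + 4 · 4 = 11
p(4) = ⊕ of these = min[5, 2, 13, 10, 11] = 2.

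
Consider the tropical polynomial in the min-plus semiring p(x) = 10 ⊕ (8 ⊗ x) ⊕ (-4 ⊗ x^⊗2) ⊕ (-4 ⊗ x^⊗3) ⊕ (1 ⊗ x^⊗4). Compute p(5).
p(5) = 6

A tropical monomial a ⊗ x^⊗i evaluates to a + i · x. Evaluating each term at x = 5:
  Term 0 contributes 10 + 0 · 5 = 10
  Term 1 contributes 8 + 1 · 5 = 13
  Term 2 contributes -4 + 2 · 5 = 6
  Term 3 contributes -4 + 3 · 5 = 11
  Term 4 contributes 1 + 4 · 5 = 21
p(5) = ⊕ of these = min[10, 13, 6, 11, 21] = 6.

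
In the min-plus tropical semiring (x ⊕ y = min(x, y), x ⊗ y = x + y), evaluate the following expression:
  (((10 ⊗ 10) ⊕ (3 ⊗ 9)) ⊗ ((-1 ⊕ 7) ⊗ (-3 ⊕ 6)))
(((10 ⊗ 10) ⊕ (3 ⊗ 9)) ⊗ ((-1 ⊕ 7) ⊗ (-3 ⊕ 6))) = 8

Expand innermost to outermost. Recall ⊕ takes the minimum of its arguments and ⊗ takes their sum. Working out the expression (((10 ⊗ 10) ⊕ (3 ⊗ 9)) ⊗ ((-1 ⊕ 7) ⊗ (-3 ⊕ 6))) gives 8.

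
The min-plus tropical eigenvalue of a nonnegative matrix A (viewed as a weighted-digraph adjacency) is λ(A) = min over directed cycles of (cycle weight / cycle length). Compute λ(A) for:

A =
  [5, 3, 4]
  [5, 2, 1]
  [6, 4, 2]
λ(A) = 2

Enumerate directed cycles and compute their means (weight / length). Sample:
  cycle 0 → 0: weight = 5, length = 1, mean = 5/1 ≈ 5.000
  cycle 1 → 1: weight = 2, length = 1, mean = 2/1 ≈ 2.000
  cycle 2 → 2: weight = 2, length = 1, mean = 2/1 ≈ 2.000
  cycle 0 → 1 → 0: weight = 8, length = 2, mean = 8/2 ≈ 4.000
  cycle 0 → 2 → 0: weight = 10, length = 2, mean = 10/2 ≈ 5.000
  cycle 1 → 0 → 1: weight = 8, length = 2, mean = 8/2 ≈ 4.000
Minimum mean = 2.000, attained e.g. along the cycle 1 → 1 with weight 2 and length 1. So λ(A) = 2/1 = 2.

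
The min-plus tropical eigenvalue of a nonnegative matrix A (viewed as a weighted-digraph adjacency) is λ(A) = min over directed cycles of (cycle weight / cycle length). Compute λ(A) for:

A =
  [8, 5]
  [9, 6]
λ(A) = 6

Enumerate directed cycles and compute their means (weight / length). Sample:
  cycle 0 → 0: weight = 8, length = 1, mean = 8/1 ≈ 8.000
  cycle 1 → 1: weight = 6, length = 1, mean = 6/1 ≈ 6.000
  cycle 0 → 1 → 0: weight = 14, length = 2, mean = 14/2 ≈ 7.000
  cycle 1 → 0 → 1: weight = 14, length = 2, mean = 14/2 ≈ 7.000
Minimum mean = 6.000, attained e.g. along the cycle 1 → 1 with weight 6 and length 1. So λ(A) = 6/1 = 6.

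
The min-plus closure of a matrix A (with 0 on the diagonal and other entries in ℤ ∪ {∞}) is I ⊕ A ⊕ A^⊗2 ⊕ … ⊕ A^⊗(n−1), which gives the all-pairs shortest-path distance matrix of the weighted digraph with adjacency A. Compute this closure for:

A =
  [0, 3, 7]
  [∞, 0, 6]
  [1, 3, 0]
Closure =
  [0, 3, 7]
  [7, 0, 6]
  [1, 3, 0]

This is the Floyd-Warshall all-pairs shortest-path computation. For each intermediate vertex k = 0, 1, …, 2, update dist[i][j] ← min(dist[i][j], dist[i][k] + dist[k][j]). The final matrix gives, for each (i, j), the minimum total weight of any directed path from i to j (possibly empty when i = j).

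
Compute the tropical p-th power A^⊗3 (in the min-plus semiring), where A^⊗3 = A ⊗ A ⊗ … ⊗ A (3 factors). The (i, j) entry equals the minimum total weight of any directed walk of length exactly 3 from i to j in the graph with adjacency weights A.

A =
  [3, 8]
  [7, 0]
A^⊗3 =
  [9, 8]
  [7, 0]

Each entry (A^⊗3)_ij equals the minimum over all length-3 walks i = v_0 → v_1 → … → v_3 = j of Σ_t A[v_t][v_{t+1}]. For example, for (i, j) = (0, 1) we minimise over 4 possible intermediate vertex sequences; the minimum is 8, attained along the walk 0 → 1 → 1 → 1.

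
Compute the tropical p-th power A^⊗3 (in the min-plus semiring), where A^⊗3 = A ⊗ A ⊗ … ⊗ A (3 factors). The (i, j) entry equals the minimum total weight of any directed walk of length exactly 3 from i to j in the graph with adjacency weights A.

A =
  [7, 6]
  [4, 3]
A^⊗3 =
  [13, 12]
  [10, 9]

Each entry (A^⊗3)_ij equals the minimum over all length-3 walks i = v_0 → v_1 → … → v_3 = j of Σ_t A[v_t][v_{t+1}]. For example, for (i, j) = (0, 1) we minimise over 4 possible intermediate vertex sequences; the minimum is 12, attained along the walk 0 → 1 → 1 → 1.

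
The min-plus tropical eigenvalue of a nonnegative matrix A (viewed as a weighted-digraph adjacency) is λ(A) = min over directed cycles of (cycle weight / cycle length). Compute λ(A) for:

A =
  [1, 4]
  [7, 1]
λ(A) = 1

Enumerate directed cycles and compute their means (weight / length). Sample:
  cycle 0 → 0: weight = 1, length = 1, mean = 1/1 ≈ 1.000
  cycle 1 → 1: weight = 1, length = 1, mean = 1/1 ≈ 1.000
  cycle 0 → 1 → 0: weight = 11, length = 2, mean = 11/2 ≈ 5.500
  cycle 1 → 0 → 1: weight = 11, length = 2, mean = 11/2 ≈ 5.500
Minimum mean = 1.000, attained e.g. along the cycle 0 → 0 with weight 1 and length 1. So λ(A) = 1/1 = 1.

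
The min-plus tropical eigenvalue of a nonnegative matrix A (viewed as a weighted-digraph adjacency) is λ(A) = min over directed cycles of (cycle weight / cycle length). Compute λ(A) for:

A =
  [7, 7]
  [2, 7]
λ(A) = 9/2

Enumerate directed cycles and compute their means (weight / length). Sample:
  cycle 0 → 0: weight = 7, length = 1, mean = 7/1 ≈ 7.000
  cycle 1 → 1: weight = 7, length = 1, mean = 7/1 ≈ 7.000
  cycle 0 → 1 → 0: weight = 9, length = 2, mean = 9/2 ≈ 4.500
  cycle 1 → 0 → 1: weight = 9, length = 2, mean = 9/2 ≈ 4.500
Minimum mean = 4.500, attained e.g. along the cycle 0 → 1 → 0 with weight 9 and length 2. So λ(A) = 9/2 = 9/2.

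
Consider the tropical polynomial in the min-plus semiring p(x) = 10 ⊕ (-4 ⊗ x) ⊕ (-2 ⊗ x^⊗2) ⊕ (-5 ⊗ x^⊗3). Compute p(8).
p(8) = 4

A tropical monomial a ⊗ x^⊗i evaluates to a + i · x. Evaluating each term at x = 8:
  Term 0 contributes 10 + 0 · 8 = 10
  Term 1 contributes -4 + 1 · 8 = 4
  Term 2 contributes -2 + 2 · 8 = 14
  Term 3 contributes -5 + 3 · 8 = 19
p(8) = ⊕ of these = min[10, 4, 14, 19] = 4.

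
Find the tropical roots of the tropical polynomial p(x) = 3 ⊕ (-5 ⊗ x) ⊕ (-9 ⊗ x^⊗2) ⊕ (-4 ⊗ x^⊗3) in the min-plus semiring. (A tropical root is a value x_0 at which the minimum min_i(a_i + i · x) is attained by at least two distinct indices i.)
Roots: {-5, 4, 8}

Each tropical root is a break point of the lower envelope of the lines y = a_i + i · x (there are 4 lines, with slopes 0, 1, ..., 3). Only the lines that attain the minimum somewhere contribute to roots; other lines are dominated. Here the surviving (envelope) indices are i = 3, i = 2, i = 1, i = 0.
Intersections between consecutive envelope lines give the roots: for adjacent envelope indices i < j the intersection is x = (a_i − a_j) / (j − i). Reading off the sorted break points: {-5, 4, 8}.
Verification: at each break x_0, at least two indices attain the minimum of min_i(a_i + i · x_0).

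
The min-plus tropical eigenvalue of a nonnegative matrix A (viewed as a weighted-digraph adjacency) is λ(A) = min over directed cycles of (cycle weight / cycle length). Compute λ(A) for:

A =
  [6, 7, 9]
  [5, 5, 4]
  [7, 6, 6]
λ(A) = 5

Enumerate directed cycles and compute their means (weight / length). Sample:
  cycle 0 → 0: weight = 6, length = 1, mean = 6/1 ≈ 6.000
  cycle 1 → 1: weight = 5, length = 1, mean = 5/1 ≈ 5.000
  cycle 2 → 2: weight = 6, length = 1, mean = 6/1 ≈ 6.000
  cycle 0 → 1 → 0: weight = 12, length = 2, mean = 12/2 ≈ 6.000
  cycle 0 → 2 → 0: weight = 16, length = 2, mean = 16/2 ≈ 8.000
  cycle 1 → 0 → 1: weight = 12, length = 2, mean = 12/2 ≈ 6.000
Minimum mean = 5.000, attained e.g. along the cycle 1 → 1 with weight 5 and length 1. So λ(A) = 5/1 = 5.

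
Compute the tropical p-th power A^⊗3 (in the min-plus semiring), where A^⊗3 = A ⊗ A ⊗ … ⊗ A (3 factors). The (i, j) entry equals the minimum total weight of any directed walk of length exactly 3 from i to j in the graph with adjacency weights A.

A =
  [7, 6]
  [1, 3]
A^⊗3 =
  [10, 12]
  [7, 9]

Each entry (A^⊗3)_ij equals the minimum over all length-3 walks i = v_0 → v_1 → … → v_3 = j of Σ_t A[v_t][v_{t+1}]. For example, for (i, j) = (0, 1) we minimise over 4 possible intermediate vertex sequences; the minimum is 12, attained along the walk 0 → 1 → 1 → 1.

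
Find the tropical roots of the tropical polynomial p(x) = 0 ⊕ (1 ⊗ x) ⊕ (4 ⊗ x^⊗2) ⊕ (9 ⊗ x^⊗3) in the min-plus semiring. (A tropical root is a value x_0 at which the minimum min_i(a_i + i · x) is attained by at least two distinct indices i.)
Roots: {-5, -3, -1}

Each tropical root is a break point of the lower envelope of the lines y = a_i + i · x (there are 4 lines, with slopes 0, 1, ..., 3). Only the lines that attain the minimum somewhere contribute to roots; other lines are dominated. Here the surviving (envelope) indices are i = 3, i = 2, i = 1, i = 0.
Intersections between consecutive envelope lines give the roots: for adjacent envelope indices i < j the intersection is x = (a_i − a_j) / (j − i). Reading off the sorted break points: {-5, -3, -1}.
Verification: at each break x_0, at least two indices attain the minimum of min_i(a_i + i · x_0).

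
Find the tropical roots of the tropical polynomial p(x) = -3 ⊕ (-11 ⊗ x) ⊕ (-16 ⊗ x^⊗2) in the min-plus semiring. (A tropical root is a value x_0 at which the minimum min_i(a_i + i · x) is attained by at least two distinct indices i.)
Roots: {5, 8}

Each tropical root is a break point of the lower envelope of the lines y = a_i + i · x (there are 3 lines, with slopes 0, 1, ..., 2). Only the lines that attain the minimum somewhere contribute to roots; other lines are dominated. Here the surviving (envelope) indices are i = 2, i = 1, i = 0.
Intersections between consecutive envelope lines give the roots: for adjacent envelope indices i < j the intersection is x = (a_i − a_j) / (j − i). Reading off the sorted break points: {5, 8}.
Verification: at each break x_0, at least two indices attain the minimum of min_i(a_i + i · x_0).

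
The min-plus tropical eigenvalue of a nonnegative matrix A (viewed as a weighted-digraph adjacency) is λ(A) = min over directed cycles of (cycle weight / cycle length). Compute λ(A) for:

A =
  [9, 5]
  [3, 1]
λ(A) = 1

Enumerate directed cycles and compute their means (weight / length). Sample:
  cycle 0 → 0: weight = 9, length = 1, mean = 9/1 ≈ 9.000
  cycle 1 → 1: weight = 1, length = 1, mean = 1/1 ≈ 1.000
  cycle 0 → 1 → 0: weight = 8, length = 2, mean = 8/2 ≈ 4.000
  cycle 1 → 0 → 1: weight = 8, length = 2, mean = 8/2 ≈ 4.000
Minimum mean = 1.000, attained e.g. along the cycle 1 → 1 with weight 1 and length 1. So λ(A) = 1/1 = 1.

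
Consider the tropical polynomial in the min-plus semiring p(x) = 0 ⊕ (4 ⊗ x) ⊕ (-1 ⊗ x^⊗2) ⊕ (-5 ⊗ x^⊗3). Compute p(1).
p(1) = -2

A tropical monomial a ⊗ x^⊗i evaluates to a + i · x. Evaluating each term at x = 1:
  Term 0 contributes 0 + 0 · 1 = 0
  Term 1 contributes 4 + 1 · 1 = 5
  Term 2 contributes -1 + 2 · 1 = 1
  Term 3 contributes -5 + 3 · 1 = -2
p(1) = ⊕ of these = min[0, 5, 1, -2] = -2.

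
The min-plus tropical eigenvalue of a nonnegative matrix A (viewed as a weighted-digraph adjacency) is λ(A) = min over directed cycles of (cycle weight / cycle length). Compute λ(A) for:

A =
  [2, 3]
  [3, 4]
λ(A) = 2

Enumerate directed cycles and compute their means (weight / length). Sample:
  cycle 0 → 0: weight = 2, length = 1, mean = 2/1 ≈ 2.000
  cycle 1 → 1: weight = 4, length = 1, mean = 4/1 ≈ 4.000
  cycle 0 → 1 → 0: weight = 6, length = 2, mean = 6/2 ≈ 3.000
  cycle 1 → 0 → 1: weight = 6, length = 2, mean = 6/2 ≈ 3.000
Minimum mean = 2.000, attained e.g. along the cycle 0 → 0 with weight 2 and length 1. So λ(A) = 2/1 = 2.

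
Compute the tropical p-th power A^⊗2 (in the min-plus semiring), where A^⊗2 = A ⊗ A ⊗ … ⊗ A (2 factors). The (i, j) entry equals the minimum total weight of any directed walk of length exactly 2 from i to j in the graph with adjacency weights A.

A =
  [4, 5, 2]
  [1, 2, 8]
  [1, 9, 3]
A^⊗2 =
  [3, 7, 5]
  [3, 4, 3]
  [4, 6, 3]

Each entry (A^⊗2)_ij equals the minimum over all length-2 walks i = v_0 → v_1 → … → v_2 = j of Σ_t A[v_t][v_{t+1}]. For example, for (i, j) = (0, 2) we minimise over 3 possible intermediate vertex sequences; the minimum is 5, attained along the walk 0 → 2 → 2.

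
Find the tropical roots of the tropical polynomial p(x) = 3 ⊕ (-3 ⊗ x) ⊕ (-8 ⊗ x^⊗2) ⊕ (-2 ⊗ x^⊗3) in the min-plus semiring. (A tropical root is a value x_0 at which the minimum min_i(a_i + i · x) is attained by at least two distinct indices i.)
Roots: {-6, 5, 6}

Each tropical root is a break point of the lower envelope of the lines y = a_i + i · x (there are 4 lines, with slopes 0, 1, ..., 3). Only the lines that attain the minimum somewhere contribute to roots; other lines are dominated. Here the surviving (envelope) indices are i = 3, i = 2, i = 1, i = 0.
Intersections between consecutive envelope lines give the roots: for adjacent envelope indices i < j the intersection is x = (a_i − a_j) / (j − i). Reading off the sorted break points: {-6, 5, 6}.
Verification: at each break x_0, at least two indices attain the minimum of min_i(a_i + i · x_0).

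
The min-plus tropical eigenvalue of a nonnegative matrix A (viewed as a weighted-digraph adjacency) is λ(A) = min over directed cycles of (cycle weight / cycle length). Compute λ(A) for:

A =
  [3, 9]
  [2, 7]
λ(A) = 3

Enumerate directed cycles and compute their means (weight / length). Sample:
  cycle 0 → 0: weight = 3, length = 1, mean = 3/1 ≈ 3.000
  cycle 1 → 1: weight = 7, length = 1, mean = 7/1 ≈ 7.000
  cycle 0 → 1 → 0: weight = 11, length = 2, mean = 11/2 ≈ 5.500
  cycle 1 → 0 → 1: weight = 11, length = 2, mean = 11/2 ≈ 5.500
Minimum mean = 3.000, attained e.g. along the cycle 0 → 0 with weight 3 and length 1. So λ(A) = 3/1 = 3.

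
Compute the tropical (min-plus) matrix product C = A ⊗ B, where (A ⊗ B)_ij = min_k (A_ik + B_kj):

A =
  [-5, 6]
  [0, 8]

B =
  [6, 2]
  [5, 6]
A ⊗ B =
  [1, -3]
  [6, 2]

Apply the min-plus product entry-by-entry:
  C[0][0] = min over k of (A[0][0] + B[0][0] = -5 + 6 = 1, A[0][1] + B[1][0] = 6 + 5 = 11) = 1 (attained at k = 0)
  C[0][1] = min over k of (A[0][0] + B[0][1] = -5 + 2 = -3, A[0][1] + B[1][1] = 6 + 6 = 12) = -3 (attained at k = 0)
  C[1][0] = min over k of (A[1][0] + B[0][0] = 0 + 6 = 6, A[1][1] + B[1][0] = 8 + 5 = 13) = 6 (attained at k = 0)
  C[1][1] = min over k of (A[1][0] + B[0][1] = 0 + 2 = 2, A[1][1] + B[1][1] = 8 + 6 = 14) = 2 (attained at k = 0)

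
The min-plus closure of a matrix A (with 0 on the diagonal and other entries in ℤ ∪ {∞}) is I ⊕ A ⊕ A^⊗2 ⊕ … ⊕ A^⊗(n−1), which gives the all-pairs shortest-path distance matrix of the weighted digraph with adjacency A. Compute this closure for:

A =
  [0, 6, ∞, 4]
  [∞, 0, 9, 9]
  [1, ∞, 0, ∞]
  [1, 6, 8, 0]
Closure =
  [0, 6, 12, 4]
  [10, 0, 9, 9]
  [1, 7, 0, 5]
  [1, 6, 8, 0]

This is the Floyd-Warshall all-pairs shortest-path computation. For each intermediate vertex k = 0, 1, …, 3, update dist[i][j] ← min(dist[i][j], dist[i][k] + dist[k][j]). The final matrix gives, for each (i, j), the minimum total weight of any directed path from i to j (possibly empty when i = j).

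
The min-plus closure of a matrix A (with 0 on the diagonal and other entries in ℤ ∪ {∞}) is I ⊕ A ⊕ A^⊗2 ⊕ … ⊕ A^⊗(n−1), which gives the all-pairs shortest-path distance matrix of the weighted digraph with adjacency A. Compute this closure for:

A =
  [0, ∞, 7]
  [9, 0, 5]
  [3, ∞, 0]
Closure =
  [0, ∞, 7]
  [8, 0, 5]
  [3, ∞, 0]

This is the Floyd-Warshall all-pairs shortest-path computation. For each intermediate vertex k = 0, 1, …, 2, update dist[i][j] ← min(dist[i][j], dist[i][k] + dist[k][j]). The final matrix gives, for each (i, j), the minimum total weight of any directed path from i to j (possibly empty when i = j).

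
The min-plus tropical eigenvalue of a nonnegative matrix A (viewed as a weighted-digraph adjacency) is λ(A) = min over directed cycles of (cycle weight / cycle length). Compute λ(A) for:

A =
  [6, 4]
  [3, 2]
λ(A) = 2

Enumerate directed cycles and compute their means (weight / length). Sample:
  cycle 0 → 0: weight = 6, length = 1, mean = 6/1 ≈ 6.000
  cycle 1 → 1: weight = 2, length = 1, mean = 2/1 ≈ 2.000
  cycle 0 → 1 → 0: weight = 7, length = 2, mean = 7/2 ≈ 3.500
  cycle 1 → 0 → 1: weight = 7, length = 2, mean = 7/2 ≈ 3.500
Minimum mean = 2.000, attained e.g. along the cycle 1 → 1 with weight 2 and length 1. So λ(A) = 2/1 = 2.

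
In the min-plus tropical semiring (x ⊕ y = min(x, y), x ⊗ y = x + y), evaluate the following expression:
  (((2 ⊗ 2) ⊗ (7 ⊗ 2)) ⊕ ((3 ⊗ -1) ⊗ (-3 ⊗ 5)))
(((2 ⊗ 2) ⊗ (7 ⊗ 2)) ⊕ ((3 ⊗ -1) ⊗ (-3 ⊗ 5))) = 4

Expand innermost to outermost. Recall ⊕ takes the minimum of its arguments and ⊗ takes their sum. Working out the expression (((2 ⊗ 2) ⊗ (7 ⊗ 2)) ⊕ ((3 ⊗ -1) ⊗ (-3 ⊗ 5))) gives 4.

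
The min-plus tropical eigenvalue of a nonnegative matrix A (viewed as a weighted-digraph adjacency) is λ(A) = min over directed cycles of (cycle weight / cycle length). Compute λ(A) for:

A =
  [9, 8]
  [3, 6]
λ(A) = 11/2

Enumerate directed cycles and compute their means (weight / length). Sample:
  cycle 0 → 0: weight = 9, length = 1, mean = 9/1 ≈ 9.000
  cycle 1 → 1: weight = 6, length = 1, mean = 6/1 ≈ 6.000
  cycle 0 → 1 → 0: weight = 11, length = 2, mean = 11/2 ≈ 5.500
  cycle 1 → 0 → 1: weight = 11, length = 2, mean = 11/2 ≈ 5.500
Minimum mean = 5.500, attained e.g. along the cycle 0 → 1 → 0 with weight 11 and length 2. So λ(A) = 11/2 = 11/2.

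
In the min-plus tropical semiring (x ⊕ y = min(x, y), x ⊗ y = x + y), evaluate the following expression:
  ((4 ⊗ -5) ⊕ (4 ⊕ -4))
((4 ⊗ -5) ⊕ (4 ⊕ -4)) = -4

Expand innermost to outermost. Recall ⊕ takes the minimum of its arguments and ⊗ takes their sum. Working out the expression ((4 ⊗ -5) ⊕ (4 ⊕ -4)) gives -4.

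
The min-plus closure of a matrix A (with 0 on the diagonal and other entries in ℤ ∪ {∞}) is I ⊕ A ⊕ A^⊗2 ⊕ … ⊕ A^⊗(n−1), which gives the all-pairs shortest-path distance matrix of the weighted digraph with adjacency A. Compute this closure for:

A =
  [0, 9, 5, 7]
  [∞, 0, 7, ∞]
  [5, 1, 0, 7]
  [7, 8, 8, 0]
Closure =
  [0, 6, 5, 7]
  [12, 0, 7, 14]
  [5, 1, 0, 7]
  [7, 8, 8, 0]

This is the Floyd-Warshall all-pairs shortest-path computation. For each intermediate vertex k = 0, 1, …, 3, update dist[i][j] ← min(dist[i][j], dist[i][k] + dist[k][j]). The final matrix gives, for each (i, j), the minimum total weight of any directed path from i to j (possibly empty when i = j).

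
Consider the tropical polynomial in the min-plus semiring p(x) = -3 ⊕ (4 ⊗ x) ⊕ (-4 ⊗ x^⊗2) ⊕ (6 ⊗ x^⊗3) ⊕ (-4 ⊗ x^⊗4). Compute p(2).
p(2) = -3

A tropical monomial a ⊗ x^⊗i evaluates to a + i · x. Evaluating each term at x = 2:
  Term 0 contributes -3 + 0 · 2 = -3
  Term 1 contributes 4 + 1 · 2 = 6
  Term 2 contributes -4 + 2 · 2 = 0
  Term 3 contributes 6 + 3 · 2 = 12
  Term 4 contributes -4 + 4 · 2 = 4
p(2) = ⊕ of these = min[-3, 6, 0, 12, 4] = -3.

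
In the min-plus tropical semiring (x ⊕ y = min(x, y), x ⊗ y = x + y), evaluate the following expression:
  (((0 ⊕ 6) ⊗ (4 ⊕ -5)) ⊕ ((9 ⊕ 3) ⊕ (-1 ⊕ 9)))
(((0 ⊕ 6) ⊗ (4 ⊕ -5)) ⊕ ((9 ⊕ 3) ⊕ (-1 ⊕ 9))) = -5

Expand innermost to outermost. Recall ⊕ takes the minimum of its arguments and ⊗ takes their sum. Working out the expression (((0 ⊕ 6) ⊗ (4 ⊕ -5)) ⊕ ((9 ⊕ 3) ⊕ (-1 ⊕ 9))) gives -5.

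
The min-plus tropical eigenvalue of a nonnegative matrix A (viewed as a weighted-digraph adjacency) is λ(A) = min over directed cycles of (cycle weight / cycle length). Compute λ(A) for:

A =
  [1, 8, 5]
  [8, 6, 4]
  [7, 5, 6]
λ(A) = 1

Enumerate directed cycles and compute their means (weight / length). Sample:
  cycle 0 → 0: weight = 1, length = 1, mean = 1/1 ≈ 1.000
  cycle 1 → 1: weight = 6, length = 1, mean = 6/1 ≈ 6.000
  cycle 2 → 2: weight = 6, length = 1, mean = 6/1 ≈ 6.000
  cycle 0 → 1 → 0: weight = 16, length = 2, mean = 16/2 ≈ 8.000
  cycle 0 → 2 → 0: weight = 12, length = 2, mean = 12/2 ≈ 6.000
  cycle 1 → 0 → 1: weight = 16, length = 2, mean = 16/2 ≈ 8.000
Minimum mean = 1.000, attained e.g. along the cycle 0 → 0 with weight 1 and length 1. So λ(A) = 1/1 = 1.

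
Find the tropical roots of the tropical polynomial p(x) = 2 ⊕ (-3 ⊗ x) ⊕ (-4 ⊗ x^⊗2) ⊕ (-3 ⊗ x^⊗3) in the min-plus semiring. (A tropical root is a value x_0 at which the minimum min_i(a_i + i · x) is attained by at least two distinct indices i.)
Roots: {-1, 1, 5}

Each tropical root is a break point of the lower envelope of the lines y = a_i + i · x (there are 4 lines, with slopes 0, 1, ..., 3). Only the lines that attain the minimum somewhere contribute to roots; other lines are dominated. Here the surviving (envelope) indices are i = 3, i = 2, i = 1, i = 0.
Intersections between consecutive envelope lines give the roots: for adjacent envelope indices i < j the intersection is x = (a_i − a_j) / (j − i). Reading off the sorted break points: {-1, 1, 5}.
Verification: at each break x_0, at least two indices attain the minimum of min_i(a_i + i · x_0).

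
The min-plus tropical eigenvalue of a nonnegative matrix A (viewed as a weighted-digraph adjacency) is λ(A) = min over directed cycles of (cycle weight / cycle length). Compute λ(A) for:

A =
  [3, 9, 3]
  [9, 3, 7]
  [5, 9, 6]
λ(A) = 3

Enumerate directed cycles and compute their means (weight / length). Sample:
  cycle 0 → 0: weight = 3, length = 1, mean = 3/1 ≈ 3.000
  cycle 1 → 1: weight = 3, length = 1, mean = 3/1 ≈ 3.000
  cycle 2 → 2: weight = 6, length = 1, mean = 6/1 ≈ 6.000
  cycle 0 → 1 → 0: weight = 18, length = 2, mean = 18/2 ≈ 9.000
  cycle 0 → 2 → 0: weight = 8, length = 2, mean = 8/2 ≈ 4.000
  cycle 1 → 0 → 1: weight = 18, length = 2, mean = 18/2 ≈ 9.000
Minimum mean = 3.000, attained e.g. along the cycle 0 → 0 with weight 3 and length 1. So λ(A) = 3/1 = 3.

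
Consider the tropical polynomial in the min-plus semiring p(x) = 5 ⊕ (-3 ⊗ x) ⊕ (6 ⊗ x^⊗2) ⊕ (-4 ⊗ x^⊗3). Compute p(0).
p(0) = -4

A tropical monomial a ⊗ x^⊗i evaluates to a + i · x. Evaluating each term at x = 0:
  Term 0 contributes 5 + 0 · 0 = 5
  Term 1 contributes -3 + 1 · 0 = -3
  Term 2 contributes 6 + 2 · 0 = 6
  Term 3 contributes -4 + 3 · 0 = -4
p(0) = ⊕ of these = min[5, -3, 6, -4] = -4.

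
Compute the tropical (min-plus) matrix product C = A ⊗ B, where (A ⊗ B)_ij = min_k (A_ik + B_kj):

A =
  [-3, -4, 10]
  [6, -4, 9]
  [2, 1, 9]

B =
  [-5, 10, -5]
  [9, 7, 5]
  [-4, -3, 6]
A ⊗ B =
  [-8, 3, -8]
  [1, 3, 1]
  [-3, 6, -3]

Apply the min-plus product entry-by-entry:
  C[0][0] = min over k of (A[0][0] + B[0][0] = -3 + -5 = -8, A[0][1] + B[1][0] = -4 + 9 = 5, A[0][2] + B[2][0] = 10 + -4 = 6) = -8 (attained at k = 0)
  C[0][1] = min over k of (A[0][0] + B[0][1] = -3 + 10 = 7, A[0][1] + B[1][1] = -4 + 7 = 3, A[0][2] + B[2][1] = 10 + -3 = 7) = 3 (attained at k = 1)
  C[0][2] = min over k of (A[0][0] + B[0][2] = -3 + -5 = -8, A[0][1] + B[1][2] = -4 + 5 = 1, A[0][2] + B[2][2] = 10 + 6 = 16) = -8 (attained at k = 0)
  C[1][0] = min over k of (A[1][0] + B[0][0] = 6 + -5 = 1, A[1][1] + B[1][0] = -4 + 9 = 5, A[1][2] + B[2][0] = 9 + -4 = 5) = 1 (attained at k = 0)
  C[1][1] = min over k of (A[1][0] + B[0][1] = 6 + 10 = 16, A[1][1] + B[1][1] = -4 + 7 = 3, A[1][2] + B[2][1] = 9 + -3 = 6) = 3 (attained at k = 1)
  C[1][2] = min over k of (A[1][0] + B[0][2] = 6 + -5 = 1, A[1][1] + B[1][2] = -4 + 5 = 1, A[1][2] + B[2][2] = 9 + 6 = 15) = 1 (attained at k = 0)
  C[2][0] = min over k of (A[2][0] + B[0][0] = 2 + -5 = -3, A[2][1] + B[1][0] = 1 + 9 = 10, A[2][2] + B[2][0] = 9 + -4 = 5) = -3 (attained at k = 0)
  C[2][1] = min over k of (A[2][0] + B[0][1] = 2 + 10 = 12, A[2][1] + B[1][1] = 1 + 7 = 8, A[2][2] + B[2][1] = 9 + -3 = 6) = 6 (attained at k = 2)
  C[2][2] = min over k of (A[2][0] + B[0][2] = 2 + -5 = -3, A[2][1] + B[1][2] = 1 + 5 = 6, A[2][2] + B[2][2] = 9 + 6 = 15) = -3 (attained at k = 0)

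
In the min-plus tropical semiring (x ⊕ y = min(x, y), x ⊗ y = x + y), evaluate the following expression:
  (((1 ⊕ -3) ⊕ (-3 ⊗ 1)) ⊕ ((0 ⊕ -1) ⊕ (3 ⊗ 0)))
(((1 ⊕ -3) ⊕ (-3 ⊗ 1)) ⊕ ((0 ⊕ -1) ⊕ (3 ⊗ 0))) = -3

Expand innermost to outermost. Recall ⊕ takes the minimum of its arguments and ⊗ takes their sum. Working out the expression (((1 ⊕ -3) ⊕ (-3 ⊗ 1)) ⊕ ((0 ⊕ -1) ⊕ (3 ⊗ 0))) gives -3.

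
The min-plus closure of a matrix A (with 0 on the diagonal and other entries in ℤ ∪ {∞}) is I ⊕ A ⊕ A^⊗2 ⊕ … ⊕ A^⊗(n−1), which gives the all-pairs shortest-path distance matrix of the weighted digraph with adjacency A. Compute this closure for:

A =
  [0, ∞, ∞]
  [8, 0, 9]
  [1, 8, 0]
Closure =
  [0, ∞, ∞]
  [8, 0, 9]
  [1, 8, 0]

This is the Floyd-Warshall all-pairs shortest-path computation. For each intermediate vertex k = 0, 1, …, 2, update dist[i][j] ← min(dist[i][j], dist[i][k] + dist[k][j]). The final matrix gives, for each (i, j), the minimum total weight of any directed path from i to j (possibly empty when i = j).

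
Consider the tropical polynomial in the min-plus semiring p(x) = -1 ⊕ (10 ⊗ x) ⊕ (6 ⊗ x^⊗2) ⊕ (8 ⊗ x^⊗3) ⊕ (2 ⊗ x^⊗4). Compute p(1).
p(1) = -1

A tropical monomial a ⊗ x^⊗i evaluates to a + i · x. Evaluating each term at x = 1:
  Term 0 contributes -1 + 0 · 1 = -1
  Term 1 contributes 10 + 1 · 1 = 11
  Term 2 contributes 6 + 2 · 1 = 8
  Term 3 contributes 8 + 3 · 1 = 11
  Term 4 contributes 2 + 4 · 1 = 6
p(1) = ⊕ of these = min[-1, 11, 8, 11, 6] = -1.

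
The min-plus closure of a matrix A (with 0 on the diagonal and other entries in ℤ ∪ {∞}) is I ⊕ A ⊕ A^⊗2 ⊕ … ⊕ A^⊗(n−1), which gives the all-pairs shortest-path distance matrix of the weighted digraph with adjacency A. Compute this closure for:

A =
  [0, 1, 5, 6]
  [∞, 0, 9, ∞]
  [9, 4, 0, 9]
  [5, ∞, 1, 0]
Closure =
  [0, 1, 5, 6]
  [18, 0, 9, 18]
  [9, 4, 0, 9]
  [5, 5, 1, 0]

This is the Floyd-Warshall all-pairs shortest-path computation. For each intermediate vertex k = 0, 1, …, 3, update dist[i][j] ← min(dist[i][j], dist[i][k] + dist[k][j]). The final matrix gives, for each (i, j), the minimum total weight of any directed path from i to j (possibly empty when i = j).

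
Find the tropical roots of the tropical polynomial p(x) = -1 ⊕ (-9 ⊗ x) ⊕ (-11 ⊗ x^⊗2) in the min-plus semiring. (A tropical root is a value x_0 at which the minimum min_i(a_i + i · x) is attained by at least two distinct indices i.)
Roots: {2, 8}

Each tropical root is a break point of the lower envelope of the lines y = a_i + i · x (there are 3 lines, with slopes 0, 1, ..., 2). Only the lines that attain the minimum somewhere contribute to roots; other lines are dominated. Here the surviving (envelope) indices are i = 2, i = 1, i = 0.
Intersections between consecutive envelope lines give the roots: for adjacent envelope indices i < j the intersection is x = (a_i − a_j) / (j − i). Reading off the sorted break points: {2, 8}.
Verification: at each break x_0, at least two indices attain the minimum of min_i(a_i + i · x_0).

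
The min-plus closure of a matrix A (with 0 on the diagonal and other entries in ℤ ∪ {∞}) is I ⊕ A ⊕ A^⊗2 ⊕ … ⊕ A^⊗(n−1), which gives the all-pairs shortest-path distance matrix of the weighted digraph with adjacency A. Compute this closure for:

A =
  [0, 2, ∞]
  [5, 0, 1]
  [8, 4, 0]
Closure =
  [0, 2, 3]
  [5, 0, 1]
  [8, 4, 0]

This is the Floyd-Warshall all-pairs shortest-path computation. For each intermediate vertex k = 0, 1, …, 2, update dist[i][j] ← min(dist[i][j], dist[i][k] + dist[k][j]). The final matrix gives, for each (i, j), the minimum total weight of any directed path from i to j (possibly empty when i = j).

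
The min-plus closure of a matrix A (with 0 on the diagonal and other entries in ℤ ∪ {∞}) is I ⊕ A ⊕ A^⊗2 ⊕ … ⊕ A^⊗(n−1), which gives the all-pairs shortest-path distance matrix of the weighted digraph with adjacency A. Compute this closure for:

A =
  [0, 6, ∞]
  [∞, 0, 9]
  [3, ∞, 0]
Closure =
  [0, 6, 15]
  [12, 0, 9]
  [3, 9, 0]

This is the Floyd-Warshall all-pairs shortest-path computation. For each intermediate vertex k = 0, 1, …, 2, update dist[i][j] ← min(dist[i][j], dist[i][k] + dist[k][j]). The final matrix gives, for each (i, j), the minimum total weight of any directed path from i to j (possibly empty when i = j).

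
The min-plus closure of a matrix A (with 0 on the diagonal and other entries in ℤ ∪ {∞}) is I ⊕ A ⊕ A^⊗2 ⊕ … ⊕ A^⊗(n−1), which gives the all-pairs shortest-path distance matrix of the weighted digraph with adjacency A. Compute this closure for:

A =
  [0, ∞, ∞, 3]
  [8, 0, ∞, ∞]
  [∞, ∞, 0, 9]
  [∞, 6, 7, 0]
Closure =
  [0, 9, 10, 3]
  [8, 0, 18, 11]
  [23, 15, 0, 9]
  [14, 6, 7, 0]

This is the Floyd-Warshall all-pairs shortest-path computation. For each intermediate vertex k = 0, 1, …, 3, update dist[i][j] ← min(dist[i][j], dist[i][k] + dist[k][j]). The final matrix gives, for each (i, j), the minimum total weight of any directed path from i to j (possibly empty when i = j).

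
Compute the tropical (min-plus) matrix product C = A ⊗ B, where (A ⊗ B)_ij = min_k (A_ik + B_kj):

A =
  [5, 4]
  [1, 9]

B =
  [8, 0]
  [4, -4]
A ⊗ B =
  [8, 0]
  [9, 1]

Apply the min-plus product entry-by-entry:
  C[0][0] = min over k of (A[0][0] + B[0][0] = 5 + 8 = 13, A[0][1] + B[1][0] = 4 + 4 = 8) = 8 (attained at k = 1)
  C[0][1] = min over k of (A[0][0] + B[0][1] = 5 + 0 = 5, A[0][1] + B[1][1] = 4 + -4 = 0) = 0 (attained at k = 1)
  C[1][0] = min over k of (A[1][0] + B[0][0] = 1 + 8 = 9, A[1][1] + B[1][0] = 9 + 4 = 13) = 9 (attained at k = 0)
  C[1][1] = min over k of (A[1][0] + B[0][1] = 1 + 0 = 1, A[1][1] + B[1][1] = 9 + -4 = 5) = 1 (attained at k = 0)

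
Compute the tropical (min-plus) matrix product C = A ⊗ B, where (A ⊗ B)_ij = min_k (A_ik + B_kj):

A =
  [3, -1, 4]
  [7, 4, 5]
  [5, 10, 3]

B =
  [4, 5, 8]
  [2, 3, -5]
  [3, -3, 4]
A ⊗ B =
  [1, 1, -6]
  [6, 2, -1]
  [6, 0, 5]

Apply the min-plus product entry-by-entry:
  C[0][0] = min over k of (A[0][0] + B[0][0] = 3 + 4 = 7, A[0][1] + B[1][0] = -1 + 2 = 1, A[0][2] + B[2][0] = 4 + 3 = 7) = 1 (attained at k = 1)
  C[0][1] = min over k of (A[0][0] + B[0][1] = 3 + 5 = 8, A[0][1] + B[1][1] = -1 + 3 = 2, A[0][2] + B[2][1] = 4 + -3 = 1) = 1 (attained at k = 2)
  C[0][2] = min over k of (A[0][0] + B[0][2] = 3 + 8 = 11, A[0][1] + B[1][2] = -1 + -5 = -6, A[0][2] + B[2][2] = 4 + 4 = 8) = -6 (attained at k = 1)
  C[1][0] = min over k of (A[1][0] + B[0][0] = 7 + 4 = 11, A[1][1] + B[1][0] = 4 + 2 = 6, A[1][2] + B[2][0] = 5 + 3 = 8) = 6 (attained at k = 1)
  C[1][1] = min over k of (A[1][0] + B[0][1] = 7 + 5 = 12, A[1][1] + B[1][1] = 4 + 3 = 7, A[1][2] + B[2][1] = 5 + -3 = 2) = 2 (attained at k = 2)
  C[1][2] = min over k of (A[1][0] + B[0][2] = 7 + 8 = 15, A[1][1] + B[1][2] = 4 + -5 = -1, A[1][2] + B[2][2] = 5 + 4 = 9) = -1 (attained at k = 1)
  C[2][0] = min over k of (A[2][0] + B[0][0] = 5 + 4 = 9, A[2][1] + B[1][0] = 10 + 2 = 12, A[2][2] + B[2][0] = 3 + 3 = 6) = 6 (attained at k = 2)
  C[2][1] = min over k of (A[2][0] + B[0][1] = 5 + 5 = 10, A[2][1] + B[1][1] = 10 + 3 = 13, A[2][2] + B[2][1] = 3 + -3 = 0) = 0 (attained at k = 2)
  C[2][2] = min over k of (A[2][0] + B[0][2] = 5 + 8 = 13, A[2][1] + B[1][2] = 10 + -5 = 5, A[2][2] + B[2][2] = 3 + 4 = 7) = 5 (attained at k = 1)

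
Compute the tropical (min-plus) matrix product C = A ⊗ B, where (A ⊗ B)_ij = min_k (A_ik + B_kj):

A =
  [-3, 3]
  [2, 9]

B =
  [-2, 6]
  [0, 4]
A ⊗ B =
  [-5, 3]
  [0, 8]

Apply the min-plus product entry-by-entry:
  C[0][0] = min over k of (A[0][0] + B[0][0] = -3 + -2 = -5, A[0][1] + B[1][0] = 3 + 0 = 3) = -5 (attained at k = 0)
  C[0][1] = min over k of (A[0][0] + B[0][1] = -3 + 6 = 3, A[0][1] + B[1][1] = 3 + 4 = 7) = 3 (attained at k = 0)
  C[1][0] = min over k of (A[1][0] + B[0][0] = 2 + -2 = 0, A[1][1] + B[1][0] = 9 + 0 = 9) = 0 (attained at k = 0)
  C[1][1] = min over k of (A[1][0] + B[0][1] = 2 + 6 = 8, A[1][1] + B[1][1] = 9 + 4 = 13) = 8 (attained at k = 0)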